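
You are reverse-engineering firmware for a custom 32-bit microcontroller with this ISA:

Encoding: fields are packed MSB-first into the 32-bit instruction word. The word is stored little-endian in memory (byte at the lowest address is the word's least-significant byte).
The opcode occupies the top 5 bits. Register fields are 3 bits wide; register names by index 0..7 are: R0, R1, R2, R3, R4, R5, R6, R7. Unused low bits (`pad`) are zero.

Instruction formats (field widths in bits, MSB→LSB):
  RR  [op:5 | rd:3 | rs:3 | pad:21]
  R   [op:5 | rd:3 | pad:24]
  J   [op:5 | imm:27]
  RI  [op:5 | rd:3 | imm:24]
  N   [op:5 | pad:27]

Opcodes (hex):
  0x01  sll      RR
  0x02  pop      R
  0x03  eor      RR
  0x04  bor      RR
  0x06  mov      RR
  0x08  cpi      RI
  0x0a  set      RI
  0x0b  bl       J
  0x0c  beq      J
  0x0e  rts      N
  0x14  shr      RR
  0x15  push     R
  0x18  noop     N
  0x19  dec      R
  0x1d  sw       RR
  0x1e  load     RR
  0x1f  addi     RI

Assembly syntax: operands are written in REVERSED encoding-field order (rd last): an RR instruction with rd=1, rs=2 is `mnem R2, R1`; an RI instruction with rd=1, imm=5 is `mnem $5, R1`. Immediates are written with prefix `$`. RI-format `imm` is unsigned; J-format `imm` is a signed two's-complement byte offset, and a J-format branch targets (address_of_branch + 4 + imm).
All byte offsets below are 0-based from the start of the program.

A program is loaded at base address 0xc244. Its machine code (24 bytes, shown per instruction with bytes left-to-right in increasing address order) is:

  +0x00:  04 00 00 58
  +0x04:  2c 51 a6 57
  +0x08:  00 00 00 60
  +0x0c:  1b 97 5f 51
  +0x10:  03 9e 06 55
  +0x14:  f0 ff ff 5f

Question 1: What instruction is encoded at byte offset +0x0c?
@+0c  little-endian(1b 97 5f 51) = 0x515f971b
  op=0x515f971b>>27=0xa ⇒ set (RI)
  [26:24] rd=1 = R1
  [23:0] imm=6264603 = $6264603

set $6264603, R1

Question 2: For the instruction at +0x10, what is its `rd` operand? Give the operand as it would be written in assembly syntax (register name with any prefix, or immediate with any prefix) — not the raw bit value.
off 0x10: read 03 9e 06 55 as little → 0x55069e03
  opcode bits[31:27]=0xa: set/RI
  [26:24] rd=5 = R5
  [23:0] imm=433667 = $433667

R5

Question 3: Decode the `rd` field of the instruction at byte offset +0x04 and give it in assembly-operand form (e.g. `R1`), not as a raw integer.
[04] 2c 51 a6 57 → 0x57a6512c
  top 5b → 0xa → set [RI]
  [26:24] rd=7 = R7
  [23:0] imm=10899756 = $10899756

R7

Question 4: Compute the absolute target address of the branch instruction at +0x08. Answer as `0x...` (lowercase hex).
0xc250

[08] 00 00 00 60 → 0x60000000
  top 5b → 0xc → beq [J]
  imm: (w>>0)&0x7ffffff=0x0 → $0
  target = base 0xc244 + off 0x08 + 4 + imm 0 = 0xc250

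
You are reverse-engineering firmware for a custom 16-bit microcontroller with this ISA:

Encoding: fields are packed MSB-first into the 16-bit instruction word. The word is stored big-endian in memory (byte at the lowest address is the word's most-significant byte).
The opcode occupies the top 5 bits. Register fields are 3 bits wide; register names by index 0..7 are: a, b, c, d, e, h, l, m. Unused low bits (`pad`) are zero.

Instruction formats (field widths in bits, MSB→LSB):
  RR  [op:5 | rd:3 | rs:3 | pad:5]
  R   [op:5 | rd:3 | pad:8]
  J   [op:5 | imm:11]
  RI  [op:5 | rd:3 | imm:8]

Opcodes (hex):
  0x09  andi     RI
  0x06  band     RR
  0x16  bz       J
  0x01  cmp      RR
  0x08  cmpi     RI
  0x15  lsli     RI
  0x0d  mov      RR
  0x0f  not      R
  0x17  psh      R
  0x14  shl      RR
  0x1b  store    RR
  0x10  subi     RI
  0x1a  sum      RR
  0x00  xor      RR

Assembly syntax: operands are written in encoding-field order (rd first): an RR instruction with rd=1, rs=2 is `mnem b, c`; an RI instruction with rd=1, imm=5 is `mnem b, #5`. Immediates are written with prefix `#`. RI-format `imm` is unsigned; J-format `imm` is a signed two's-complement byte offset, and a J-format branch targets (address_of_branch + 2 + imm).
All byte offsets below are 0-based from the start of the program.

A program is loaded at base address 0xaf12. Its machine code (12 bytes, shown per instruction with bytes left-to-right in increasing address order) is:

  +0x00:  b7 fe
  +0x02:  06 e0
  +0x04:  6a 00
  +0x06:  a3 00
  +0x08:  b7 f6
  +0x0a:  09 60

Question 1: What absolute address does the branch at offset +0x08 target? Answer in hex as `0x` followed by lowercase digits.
0xaf12

off 0x08: read b7 f6 as big → 0xb7f6
  top 5b → 0x16 → bz [J]
  imm: (w>>0)&0x7ff=0x7f6 (s11→-10) → #-10
  target = base 0xaf12 + off 0x08 + 2 + imm -10 = 0xaf12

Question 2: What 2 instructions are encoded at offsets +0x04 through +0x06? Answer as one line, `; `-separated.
mov c, a; shl d, a

+0x04: 6a 00 ⇒ word 0x6a00 (big)
  op=0x6a00>>11=0xd ⇒ mov (RR)
  [10:8] rd=2 = c
  [7:5] rs=0 = a
+0x06: a3 00 ⇒ word 0xa300 (big)
  op=0xa300>>11=0x14 ⇒ shl (RR)
  [10:8] rd=3 = d
  [7:5] rs=0 = a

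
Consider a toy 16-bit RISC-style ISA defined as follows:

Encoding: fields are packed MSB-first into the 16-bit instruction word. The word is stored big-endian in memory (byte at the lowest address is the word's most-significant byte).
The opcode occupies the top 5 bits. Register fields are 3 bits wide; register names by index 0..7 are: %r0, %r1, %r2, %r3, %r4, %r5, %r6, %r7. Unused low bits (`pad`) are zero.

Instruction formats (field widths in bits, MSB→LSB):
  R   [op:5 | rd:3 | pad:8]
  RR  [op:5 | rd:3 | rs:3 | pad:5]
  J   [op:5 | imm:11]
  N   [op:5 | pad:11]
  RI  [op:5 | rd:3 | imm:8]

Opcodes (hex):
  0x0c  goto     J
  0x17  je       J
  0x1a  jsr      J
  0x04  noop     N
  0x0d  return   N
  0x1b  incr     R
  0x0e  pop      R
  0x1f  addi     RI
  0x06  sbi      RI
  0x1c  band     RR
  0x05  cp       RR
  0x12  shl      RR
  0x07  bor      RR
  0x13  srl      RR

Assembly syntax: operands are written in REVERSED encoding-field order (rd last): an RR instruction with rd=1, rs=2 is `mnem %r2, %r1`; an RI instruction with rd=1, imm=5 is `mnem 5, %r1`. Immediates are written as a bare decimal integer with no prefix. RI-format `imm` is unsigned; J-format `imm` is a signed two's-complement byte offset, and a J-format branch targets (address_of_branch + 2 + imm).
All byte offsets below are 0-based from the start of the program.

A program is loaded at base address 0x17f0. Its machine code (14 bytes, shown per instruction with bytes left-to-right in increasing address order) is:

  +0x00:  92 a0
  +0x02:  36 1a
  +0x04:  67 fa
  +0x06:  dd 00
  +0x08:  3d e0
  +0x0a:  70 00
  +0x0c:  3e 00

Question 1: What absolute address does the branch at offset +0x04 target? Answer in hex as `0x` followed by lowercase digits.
0x17f0

@+04  big-endian(67 fa) = 0x67fa
  op=0x67fa>>11=0xc ⇒ goto (J)
  imm: (w>>0)&0x7ff=0x7fa (s11→-6) → -6
  target = base 0x17f0 + off 0x04 + 2 + imm -6 = 0x17f0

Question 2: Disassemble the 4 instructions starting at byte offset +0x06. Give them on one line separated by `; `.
+0x06: dd 00 ⇒ word 0xdd00 (big)
  op=0xdd00>>11=0x1b ⇒ incr (R)
  [10:8] rd=5 = %r5
+0x08: 3d e0 ⇒ word 0x3de0 (big)
  op=0x3de0>>11=0x7 ⇒ bor (RR)
  [10:8] rd=5 = %r5
  [7:5] rs=7 = %r7
+0x0a: 70 00 ⇒ word 0x7000 (big)
  op=0x7000>>11=0xe ⇒ pop (R)
  [10:8] rd=0 = %r0
+0x0c: 3e 00 ⇒ word 0x3e00 (big)
  op=0x3e00>>11=0x7 ⇒ bor (RR)
  [10:8] rd=6 = %r6
  [7:5] rs=0 = %r0

incr %r5; bor %r7, %r5; pop %r0; bor %r0, %r6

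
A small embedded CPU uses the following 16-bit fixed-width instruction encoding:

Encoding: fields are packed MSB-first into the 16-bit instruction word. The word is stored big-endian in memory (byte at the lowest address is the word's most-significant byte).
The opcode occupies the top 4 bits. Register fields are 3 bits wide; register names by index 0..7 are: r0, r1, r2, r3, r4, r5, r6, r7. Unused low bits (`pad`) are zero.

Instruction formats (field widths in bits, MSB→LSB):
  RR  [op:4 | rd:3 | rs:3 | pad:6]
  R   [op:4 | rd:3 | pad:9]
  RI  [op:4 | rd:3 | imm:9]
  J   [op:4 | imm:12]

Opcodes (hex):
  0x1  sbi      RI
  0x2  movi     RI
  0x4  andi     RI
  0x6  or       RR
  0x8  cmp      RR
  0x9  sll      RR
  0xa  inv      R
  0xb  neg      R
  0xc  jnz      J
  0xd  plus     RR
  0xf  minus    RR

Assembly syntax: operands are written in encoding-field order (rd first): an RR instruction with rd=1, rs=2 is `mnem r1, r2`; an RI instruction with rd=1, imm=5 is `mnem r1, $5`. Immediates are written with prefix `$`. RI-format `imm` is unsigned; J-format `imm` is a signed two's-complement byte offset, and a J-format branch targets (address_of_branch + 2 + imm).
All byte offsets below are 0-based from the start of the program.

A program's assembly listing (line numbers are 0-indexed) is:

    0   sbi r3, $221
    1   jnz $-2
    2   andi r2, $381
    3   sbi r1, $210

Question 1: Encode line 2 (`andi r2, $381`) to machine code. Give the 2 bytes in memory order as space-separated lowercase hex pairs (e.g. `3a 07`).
line 2 (andi): pack op=0x4:4|rd=2:3|imm=381:9 = 0x457d; big→ 45 7d

45 7d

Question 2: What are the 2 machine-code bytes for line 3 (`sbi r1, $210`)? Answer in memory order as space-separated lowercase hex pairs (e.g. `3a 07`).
line 3 (sbi): pack op=0x1:4|rd=1:3|imm=210:9 = 0x12d2; big→ 12 d2

12 d2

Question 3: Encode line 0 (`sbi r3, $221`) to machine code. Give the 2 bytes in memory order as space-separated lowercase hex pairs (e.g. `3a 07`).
L0: sbi op=0x1:4|rd=3:3|imm=221:9 ⇒ 0x16dd ⇒ big 16 dd

16 dd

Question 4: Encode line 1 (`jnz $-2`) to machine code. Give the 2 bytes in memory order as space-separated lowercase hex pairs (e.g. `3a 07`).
line 1 (jnz): pack op=0xc:4|imm=-2:12 = 0xcffe; big→ cf fe

cf fe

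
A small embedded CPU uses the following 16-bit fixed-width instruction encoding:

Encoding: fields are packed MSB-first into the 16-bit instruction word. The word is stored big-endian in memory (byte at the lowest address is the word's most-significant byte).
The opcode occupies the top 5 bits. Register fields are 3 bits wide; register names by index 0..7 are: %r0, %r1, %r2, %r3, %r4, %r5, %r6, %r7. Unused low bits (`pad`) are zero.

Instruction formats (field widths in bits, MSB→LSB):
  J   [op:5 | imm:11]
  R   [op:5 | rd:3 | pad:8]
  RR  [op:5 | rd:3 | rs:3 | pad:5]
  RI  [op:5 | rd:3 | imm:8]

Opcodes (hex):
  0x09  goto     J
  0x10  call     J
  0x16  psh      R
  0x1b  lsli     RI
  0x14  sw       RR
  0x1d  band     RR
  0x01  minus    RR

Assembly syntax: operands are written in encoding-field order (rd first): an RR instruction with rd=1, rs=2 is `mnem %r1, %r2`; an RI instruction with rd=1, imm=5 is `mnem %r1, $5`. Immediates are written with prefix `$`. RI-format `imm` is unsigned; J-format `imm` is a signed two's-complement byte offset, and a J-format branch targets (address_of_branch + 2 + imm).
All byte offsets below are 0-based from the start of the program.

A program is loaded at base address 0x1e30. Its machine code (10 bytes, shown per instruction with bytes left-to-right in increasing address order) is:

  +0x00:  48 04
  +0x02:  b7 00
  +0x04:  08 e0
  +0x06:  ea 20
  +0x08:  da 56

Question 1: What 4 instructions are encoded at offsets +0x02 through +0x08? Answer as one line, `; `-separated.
off 0x02: read b7 00 as big → 0xb700
  top 5b → 0x16 → psh [R]
  [10:8] rd=7 = %r7
off 0x04: read 08 e0 as big → 0x08e0
  top 5b → 0x1 → minus [RR]
  [10:8] rd=0 = %r0
  [7:5] rs=7 = %r7
off 0x06: read ea 20 as big → 0xea20
  top 5b → 0x1d → band [RR]
  [10:8] rd=2 = %r2
  [7:5] rs=1 = %r1
off 0x08: read da 56 as big → 0xda56
  top 5b → 0x1b → lsli [RI]
  [10:8] rd=2 = %r2
  [7:0] imm=86 = $86

psh %r7; minus %r0, %r7; band %r2, %r1; lsli %r2, $86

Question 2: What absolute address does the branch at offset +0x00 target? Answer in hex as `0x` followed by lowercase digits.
[00] 48 04 → 0x4804
  top 5b → 0x9 → goto [J]
  imm@[10:0]=0x4 ⇒ $4
  target = base 0x1e30 + off 0x00 + 2 + imm 4 = 0x1e36

0x1e36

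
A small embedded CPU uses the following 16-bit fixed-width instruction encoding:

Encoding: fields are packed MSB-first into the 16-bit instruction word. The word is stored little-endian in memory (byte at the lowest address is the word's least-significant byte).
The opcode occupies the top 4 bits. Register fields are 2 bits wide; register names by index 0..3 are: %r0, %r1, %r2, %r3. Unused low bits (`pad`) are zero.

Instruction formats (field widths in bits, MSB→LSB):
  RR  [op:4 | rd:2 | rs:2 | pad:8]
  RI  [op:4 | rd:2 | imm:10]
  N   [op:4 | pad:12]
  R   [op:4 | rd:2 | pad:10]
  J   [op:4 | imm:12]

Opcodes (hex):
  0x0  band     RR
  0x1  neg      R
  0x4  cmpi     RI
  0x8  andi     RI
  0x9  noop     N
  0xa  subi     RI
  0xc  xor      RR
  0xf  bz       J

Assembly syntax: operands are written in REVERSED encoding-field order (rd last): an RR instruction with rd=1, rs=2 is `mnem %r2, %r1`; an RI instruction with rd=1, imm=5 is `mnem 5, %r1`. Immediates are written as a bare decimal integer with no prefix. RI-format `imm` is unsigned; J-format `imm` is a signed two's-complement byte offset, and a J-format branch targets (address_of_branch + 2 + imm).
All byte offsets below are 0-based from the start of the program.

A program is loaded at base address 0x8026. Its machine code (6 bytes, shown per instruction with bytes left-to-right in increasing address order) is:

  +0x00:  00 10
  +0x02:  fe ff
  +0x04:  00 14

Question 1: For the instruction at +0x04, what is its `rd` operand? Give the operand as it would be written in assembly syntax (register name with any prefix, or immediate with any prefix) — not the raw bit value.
%r1

+0x04: 00 14 ⇒ word 0x1400 (little)
  top 4b → 0x1 → neg [R]
  [11:10] rd=1 = %r1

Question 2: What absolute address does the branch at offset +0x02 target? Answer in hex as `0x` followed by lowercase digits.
0x8028

off 0x02: read fe ff as little → 0xfffe
  opcode bits[15:12]=0xf: bz/J
  imm@[11:0]=0xffe (s12→-2) ⇒ -2
  target = base 0x8026 + off 0x02 + 2 + imm -2 = 0x8028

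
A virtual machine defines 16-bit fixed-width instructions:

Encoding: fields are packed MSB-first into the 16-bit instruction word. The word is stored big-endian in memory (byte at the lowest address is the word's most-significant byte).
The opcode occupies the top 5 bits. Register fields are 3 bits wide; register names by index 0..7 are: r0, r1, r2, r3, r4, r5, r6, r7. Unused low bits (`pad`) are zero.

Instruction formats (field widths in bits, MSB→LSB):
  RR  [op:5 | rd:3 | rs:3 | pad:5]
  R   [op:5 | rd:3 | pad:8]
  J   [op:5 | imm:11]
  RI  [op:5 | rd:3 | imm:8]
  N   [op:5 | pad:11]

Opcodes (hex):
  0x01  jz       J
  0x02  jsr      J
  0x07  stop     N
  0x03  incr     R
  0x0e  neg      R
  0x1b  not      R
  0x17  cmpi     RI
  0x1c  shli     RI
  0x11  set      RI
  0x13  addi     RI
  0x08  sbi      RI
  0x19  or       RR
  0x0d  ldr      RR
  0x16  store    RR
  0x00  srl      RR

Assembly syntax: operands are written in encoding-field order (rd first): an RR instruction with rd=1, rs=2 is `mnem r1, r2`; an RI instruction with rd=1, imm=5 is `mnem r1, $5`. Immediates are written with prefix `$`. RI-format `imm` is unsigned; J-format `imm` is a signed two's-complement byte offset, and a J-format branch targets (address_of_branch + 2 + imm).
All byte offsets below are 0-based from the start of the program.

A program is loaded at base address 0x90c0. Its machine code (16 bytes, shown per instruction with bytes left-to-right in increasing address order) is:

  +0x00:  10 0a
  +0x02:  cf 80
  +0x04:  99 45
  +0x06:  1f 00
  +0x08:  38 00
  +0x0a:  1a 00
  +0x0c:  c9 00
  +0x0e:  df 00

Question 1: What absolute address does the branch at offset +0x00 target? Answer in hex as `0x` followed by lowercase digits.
off 0x00: read 10 0a as big → 0x100a
  top 5b → 0x2 → jsr [J]
  imm@[10:0]=0xa ⇒ $10
  target = base 0x90c0 + off 0x00 + 2 + imm 10 = 0x90cc

0x90cc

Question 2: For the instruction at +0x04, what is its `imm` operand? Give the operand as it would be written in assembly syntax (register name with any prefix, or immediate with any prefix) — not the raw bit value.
$69

[04] 99 45 → 0x9945
  op=0x9945>>11=0x13 ⇒ addi (RI)
  [10:8] rd=1 = r1
  [7:0] imm=69 = $69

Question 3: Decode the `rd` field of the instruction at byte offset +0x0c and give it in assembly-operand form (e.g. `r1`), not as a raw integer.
off 0x0c: read c9 00 as big → 0xc900
  top 5b → 0x19 → or [RR]
  rd@[10:8]=0x1 ⇒ r1
  rs@[7:5]=0x0 ⇒ r0

r1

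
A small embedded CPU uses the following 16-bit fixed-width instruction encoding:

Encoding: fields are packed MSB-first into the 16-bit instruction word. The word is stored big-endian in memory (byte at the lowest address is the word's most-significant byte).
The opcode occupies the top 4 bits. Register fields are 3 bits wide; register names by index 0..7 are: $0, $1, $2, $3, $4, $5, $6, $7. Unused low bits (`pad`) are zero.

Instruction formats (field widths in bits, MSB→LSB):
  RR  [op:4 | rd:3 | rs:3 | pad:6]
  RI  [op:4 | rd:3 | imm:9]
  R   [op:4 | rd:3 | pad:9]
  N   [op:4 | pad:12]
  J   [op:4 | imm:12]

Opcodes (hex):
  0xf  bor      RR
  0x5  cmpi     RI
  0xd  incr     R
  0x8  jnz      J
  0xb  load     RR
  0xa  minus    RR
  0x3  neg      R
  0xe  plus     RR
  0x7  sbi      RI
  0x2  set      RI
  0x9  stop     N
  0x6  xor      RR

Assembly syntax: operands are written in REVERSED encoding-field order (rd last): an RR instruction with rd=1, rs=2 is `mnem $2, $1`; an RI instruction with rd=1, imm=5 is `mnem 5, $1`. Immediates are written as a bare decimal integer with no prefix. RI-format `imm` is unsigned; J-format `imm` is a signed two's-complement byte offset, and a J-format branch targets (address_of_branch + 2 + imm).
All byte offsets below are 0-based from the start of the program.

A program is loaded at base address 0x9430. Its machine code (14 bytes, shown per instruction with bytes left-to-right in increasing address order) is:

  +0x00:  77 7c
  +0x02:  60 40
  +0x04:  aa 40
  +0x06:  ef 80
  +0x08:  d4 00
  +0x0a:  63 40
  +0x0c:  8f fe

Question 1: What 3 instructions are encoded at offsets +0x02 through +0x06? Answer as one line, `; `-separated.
xor $1, $0; minus $1, $5; plus $6, $7

[02] 60 40 → 0x6040
  top 4b → 0x6 → xor [RR]
  rd: (w>>9)&0x7=0x0 → $0
  rs: (w>>6)&0x7=0x1 → $1
[04] aa 40 → 0xaa40
  top 4b → 0xa → minus [RR]
  rd: (w>>9)&0x7=0x5 → $5
  rs: (w>>6)&0x7=0x1 → $1
[06] ef 80 → 0xef80
  top 4b → 0xe → plus [RR]
  rd: (w>>9)&0x7=0x7 → $7
  rs: (w>>6)&0x7=0x6 → $6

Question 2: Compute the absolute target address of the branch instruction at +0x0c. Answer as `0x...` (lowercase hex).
@+0c  big-endian(8f fe) = 0x8ffe
  op=0x8ffe>>12=0x8 ⇒ jnz (J)
  [11:0] imm=4094 (s12→-2) = -2
  target = base 0x9430 + off 0x0c + 2 + imm -2 = 0x943c

0x943c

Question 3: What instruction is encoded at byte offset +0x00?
sbi 380, $3

+0x00: 77 7c ⇒ word 0x777c (big)
  top 4b → 0x7 → sbi [RI]
  rd@[11:9]=0x3 ⇒ $3
  imm@[8:0]=0x17c ⇒ 380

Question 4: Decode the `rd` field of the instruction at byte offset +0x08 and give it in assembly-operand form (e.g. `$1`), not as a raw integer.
$2

@+08  big-endian(d4 00) = 0xd400
  op=0xd400>>12=0xd ⇒ incr (R)
  [11:9] rd=2 = $2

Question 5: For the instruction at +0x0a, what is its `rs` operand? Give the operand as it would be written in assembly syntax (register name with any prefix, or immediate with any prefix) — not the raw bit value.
$5

[0a] 63 40 → 0x6340
  op=0x6340>>12=0x6 ⇒ xor (RR)
  [11:9] rd=1 = $1
  [8:6] rs=5 = $5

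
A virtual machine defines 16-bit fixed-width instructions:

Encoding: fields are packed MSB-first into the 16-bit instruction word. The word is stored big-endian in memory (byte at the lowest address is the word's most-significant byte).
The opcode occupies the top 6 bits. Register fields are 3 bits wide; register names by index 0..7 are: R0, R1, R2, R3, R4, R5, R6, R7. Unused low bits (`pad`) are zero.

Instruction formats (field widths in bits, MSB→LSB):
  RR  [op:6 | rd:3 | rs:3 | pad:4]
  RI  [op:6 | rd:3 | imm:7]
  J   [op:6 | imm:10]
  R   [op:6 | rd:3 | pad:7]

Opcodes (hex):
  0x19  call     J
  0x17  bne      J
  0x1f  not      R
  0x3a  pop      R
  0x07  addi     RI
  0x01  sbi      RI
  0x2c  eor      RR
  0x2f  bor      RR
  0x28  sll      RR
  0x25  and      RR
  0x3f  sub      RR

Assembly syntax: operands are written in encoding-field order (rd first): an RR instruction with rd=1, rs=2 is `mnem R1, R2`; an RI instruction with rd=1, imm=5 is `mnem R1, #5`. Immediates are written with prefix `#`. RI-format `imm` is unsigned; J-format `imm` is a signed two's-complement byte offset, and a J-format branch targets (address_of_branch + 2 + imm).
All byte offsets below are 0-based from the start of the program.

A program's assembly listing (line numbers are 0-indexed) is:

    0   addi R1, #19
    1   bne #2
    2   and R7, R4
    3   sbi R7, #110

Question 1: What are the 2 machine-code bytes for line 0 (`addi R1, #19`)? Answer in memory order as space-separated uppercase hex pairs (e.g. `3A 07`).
L0: addi op=0x7:6|rd=1:3|imm=19:7 ⇒ 0x1c93 ⇒ big 1c 93

1C 93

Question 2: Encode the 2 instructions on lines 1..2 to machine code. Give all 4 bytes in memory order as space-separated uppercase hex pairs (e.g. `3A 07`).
5C 02 97 C0

L1: bne op=0x17:6|imm=2:10 ⇒ 0x5c02 ⇒ big 5c 02
L2: and op=0x25:6|rd=7:3|rs=4:3|pad=0:4 ⇒ 0x97c0 ⇒ big 97 c0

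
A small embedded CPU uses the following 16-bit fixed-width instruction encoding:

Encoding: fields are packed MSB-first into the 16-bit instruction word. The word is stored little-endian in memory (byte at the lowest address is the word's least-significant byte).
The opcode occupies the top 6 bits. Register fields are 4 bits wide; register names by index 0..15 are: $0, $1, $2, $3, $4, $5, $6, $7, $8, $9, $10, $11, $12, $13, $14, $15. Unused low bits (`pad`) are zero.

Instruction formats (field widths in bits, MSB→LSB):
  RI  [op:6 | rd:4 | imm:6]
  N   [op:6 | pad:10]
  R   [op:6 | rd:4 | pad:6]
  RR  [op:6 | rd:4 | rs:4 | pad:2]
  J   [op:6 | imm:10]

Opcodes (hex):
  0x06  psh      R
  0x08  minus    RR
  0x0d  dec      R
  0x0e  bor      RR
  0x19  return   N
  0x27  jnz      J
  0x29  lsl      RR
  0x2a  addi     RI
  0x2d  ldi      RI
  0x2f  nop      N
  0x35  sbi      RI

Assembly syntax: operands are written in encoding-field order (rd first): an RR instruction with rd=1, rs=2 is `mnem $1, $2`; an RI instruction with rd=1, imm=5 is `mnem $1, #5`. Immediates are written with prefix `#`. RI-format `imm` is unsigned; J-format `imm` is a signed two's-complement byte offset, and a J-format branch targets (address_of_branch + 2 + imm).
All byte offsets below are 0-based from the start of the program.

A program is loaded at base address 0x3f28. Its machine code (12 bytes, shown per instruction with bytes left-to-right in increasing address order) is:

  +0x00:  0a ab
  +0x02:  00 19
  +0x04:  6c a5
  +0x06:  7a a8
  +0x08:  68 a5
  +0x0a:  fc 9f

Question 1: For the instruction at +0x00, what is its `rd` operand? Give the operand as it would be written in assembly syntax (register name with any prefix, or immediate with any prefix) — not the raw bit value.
+0x00: 0a ab ⇒ word 0xab0a (little)
  opcode bits[15:10]=0x2a: addi/RI
  rd@[9:6]=0xc ⇒ $12
  imm@[5:0]=0xa ⇒ #10

$12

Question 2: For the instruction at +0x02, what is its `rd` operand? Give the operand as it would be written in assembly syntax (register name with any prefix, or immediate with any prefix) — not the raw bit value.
@+02  little-endian(00 19) = 0x1900
  op=0x1900>>10=0x6 ⇒ psh (R)
  rd@[9:6]=0x4 ⇒ $4

$4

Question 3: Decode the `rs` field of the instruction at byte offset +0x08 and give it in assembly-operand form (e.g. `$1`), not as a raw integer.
@+08  little-endian(68 a5) = 0xa568
  op=0xa568>>10=0x29 ⇒ lsl (RR)
  rd@[9:6]=0x5 ⇒ $5
  rs@[5:2]=0xa ⇒ $10

$10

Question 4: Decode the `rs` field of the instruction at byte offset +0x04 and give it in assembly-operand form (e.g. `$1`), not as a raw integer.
+0x04: 6c a5 ⇒ word 0xa56c (little)
  opcode bits[15:10]=0x29: lsl/RR
  rd@[9:6]=0x5 ⇒ $5
  rs@[5:2]=0xb ⇒ $11

$11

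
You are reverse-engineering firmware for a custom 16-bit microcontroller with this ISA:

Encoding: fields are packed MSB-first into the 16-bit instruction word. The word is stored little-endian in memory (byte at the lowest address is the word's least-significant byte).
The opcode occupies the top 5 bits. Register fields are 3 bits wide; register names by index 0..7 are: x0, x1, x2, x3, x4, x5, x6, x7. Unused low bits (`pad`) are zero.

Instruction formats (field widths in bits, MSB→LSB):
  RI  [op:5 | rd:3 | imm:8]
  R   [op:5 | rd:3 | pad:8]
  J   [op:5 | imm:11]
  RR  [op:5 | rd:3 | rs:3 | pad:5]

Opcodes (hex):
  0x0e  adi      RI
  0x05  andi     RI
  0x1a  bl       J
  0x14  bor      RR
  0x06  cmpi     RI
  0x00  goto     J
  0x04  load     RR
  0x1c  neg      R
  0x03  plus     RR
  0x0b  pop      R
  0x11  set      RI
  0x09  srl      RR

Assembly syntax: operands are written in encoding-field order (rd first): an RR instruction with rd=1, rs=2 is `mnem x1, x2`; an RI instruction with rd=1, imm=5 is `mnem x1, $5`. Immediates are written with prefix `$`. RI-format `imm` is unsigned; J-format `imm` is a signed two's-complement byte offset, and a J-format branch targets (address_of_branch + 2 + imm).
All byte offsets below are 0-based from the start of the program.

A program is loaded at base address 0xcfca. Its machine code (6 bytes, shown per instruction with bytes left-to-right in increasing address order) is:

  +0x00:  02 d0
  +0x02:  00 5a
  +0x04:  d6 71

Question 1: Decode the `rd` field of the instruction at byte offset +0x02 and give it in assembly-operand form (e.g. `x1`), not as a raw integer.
off 0x02: read 00 5a as little → 0x5a00
  op=0x5a00>>11=0xb ⇒ pop (R)
  rd@[10:8]=0x2 ⇒ x2

x2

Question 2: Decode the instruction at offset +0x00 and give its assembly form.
[00] 02 d0 → 0xd002
  top 5b → 0x1a → bl [J]
  imm: (w>>0)&0x7ff=0x2 → $2

bl $2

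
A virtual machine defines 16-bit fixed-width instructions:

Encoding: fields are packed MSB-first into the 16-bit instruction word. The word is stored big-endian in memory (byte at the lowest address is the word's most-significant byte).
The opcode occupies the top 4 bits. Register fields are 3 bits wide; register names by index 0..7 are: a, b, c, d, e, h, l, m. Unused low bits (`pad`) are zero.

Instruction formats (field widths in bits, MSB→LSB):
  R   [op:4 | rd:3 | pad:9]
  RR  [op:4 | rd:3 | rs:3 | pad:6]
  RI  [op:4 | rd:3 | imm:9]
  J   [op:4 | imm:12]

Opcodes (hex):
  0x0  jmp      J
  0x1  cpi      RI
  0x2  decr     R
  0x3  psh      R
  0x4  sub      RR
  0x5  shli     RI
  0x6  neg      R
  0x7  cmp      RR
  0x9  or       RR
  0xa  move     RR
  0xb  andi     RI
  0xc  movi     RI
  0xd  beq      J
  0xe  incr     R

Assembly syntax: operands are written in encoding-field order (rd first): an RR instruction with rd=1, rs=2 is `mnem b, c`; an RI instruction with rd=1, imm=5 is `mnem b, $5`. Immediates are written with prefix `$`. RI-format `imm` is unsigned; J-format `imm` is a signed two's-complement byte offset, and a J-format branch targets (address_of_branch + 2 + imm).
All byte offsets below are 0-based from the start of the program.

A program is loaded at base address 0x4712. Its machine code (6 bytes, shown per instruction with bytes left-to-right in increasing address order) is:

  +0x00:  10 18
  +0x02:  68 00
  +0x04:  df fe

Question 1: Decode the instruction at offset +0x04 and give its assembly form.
@+04  big-endian(df fe) = 0xdffe
  opcode bits[15:12]=0xd: beq/J
  imm@[11:0]=0xffe (s12→-2) ⇒ $-2

beq $-2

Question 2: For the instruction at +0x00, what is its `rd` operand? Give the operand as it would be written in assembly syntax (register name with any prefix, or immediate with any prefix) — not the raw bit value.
+0x00: 10 18 ⇒ word 0x1018 (big)
  opcode bits[15:12]=0x1: cpi/RI
  rd@[11:9]=0x0 ⇒ a
  imm@[8:0]=0x18 ⇒ $24

a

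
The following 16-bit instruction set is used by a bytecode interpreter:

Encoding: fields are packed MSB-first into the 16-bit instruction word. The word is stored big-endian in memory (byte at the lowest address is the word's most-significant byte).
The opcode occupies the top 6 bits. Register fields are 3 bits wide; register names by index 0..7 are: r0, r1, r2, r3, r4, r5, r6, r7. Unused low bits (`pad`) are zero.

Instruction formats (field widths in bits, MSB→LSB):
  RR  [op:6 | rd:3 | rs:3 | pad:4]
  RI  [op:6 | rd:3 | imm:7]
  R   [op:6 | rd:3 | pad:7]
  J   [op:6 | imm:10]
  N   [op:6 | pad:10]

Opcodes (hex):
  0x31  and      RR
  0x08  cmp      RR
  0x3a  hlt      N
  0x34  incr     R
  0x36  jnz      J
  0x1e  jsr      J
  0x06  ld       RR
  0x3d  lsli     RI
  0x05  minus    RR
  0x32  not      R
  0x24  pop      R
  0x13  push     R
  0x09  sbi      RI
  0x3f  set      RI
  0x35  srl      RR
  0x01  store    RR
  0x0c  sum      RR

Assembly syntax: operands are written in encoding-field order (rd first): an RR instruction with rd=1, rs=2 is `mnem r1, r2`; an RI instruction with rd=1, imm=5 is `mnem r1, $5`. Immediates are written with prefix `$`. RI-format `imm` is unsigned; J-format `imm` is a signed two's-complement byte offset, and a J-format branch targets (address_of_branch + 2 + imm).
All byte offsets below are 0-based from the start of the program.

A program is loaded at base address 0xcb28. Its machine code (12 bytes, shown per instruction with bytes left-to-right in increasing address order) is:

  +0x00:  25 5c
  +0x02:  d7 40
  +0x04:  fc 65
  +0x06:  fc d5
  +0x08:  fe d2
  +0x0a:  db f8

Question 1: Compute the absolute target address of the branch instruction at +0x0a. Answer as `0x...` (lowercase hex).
off 0x0a: read db f8 as big → 0xdbf8
  top 6b → 0x36 → jnz [J]
  [9:0] imm=1016 (s10→-8) = $-8
  target = base 0xcb28 + off 0x0a + 2 + imm -8 = 0xcb2c

0xcb2c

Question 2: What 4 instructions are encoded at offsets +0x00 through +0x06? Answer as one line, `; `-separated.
sbi r2, $92; srl r6, r4; set r0, $101; set r1, $85

off 0x00: read 25 5c as big → 0x255c
  op=0x255c>>10=0x9 ⇒ sbi (RI)
  [9:7] rd=2 = r2
  [6:0] imm=92 = $92
off 0x02: read d7 40 as big → 0xd740
  op=0xd740>>10=0x35 ⇒ srl (RR)
  [9:7] rd=6 = r6
  [6:4] rs=4 = r4
off 0x04: read fc 65 as big → 0xfc65
  op=0xfc65>>10=0x3f ⇒ set (RI)
  [9:7] rd=0 = r0
  [6:0] imm=101 = $101
off 0x06: read fc d5 as big → 0xfcd5
  op=0xfcd5>>10=0x3f ⇒ set (RI)
  [9:7] rd=1 = r1
  [6:0] imm=85 = $85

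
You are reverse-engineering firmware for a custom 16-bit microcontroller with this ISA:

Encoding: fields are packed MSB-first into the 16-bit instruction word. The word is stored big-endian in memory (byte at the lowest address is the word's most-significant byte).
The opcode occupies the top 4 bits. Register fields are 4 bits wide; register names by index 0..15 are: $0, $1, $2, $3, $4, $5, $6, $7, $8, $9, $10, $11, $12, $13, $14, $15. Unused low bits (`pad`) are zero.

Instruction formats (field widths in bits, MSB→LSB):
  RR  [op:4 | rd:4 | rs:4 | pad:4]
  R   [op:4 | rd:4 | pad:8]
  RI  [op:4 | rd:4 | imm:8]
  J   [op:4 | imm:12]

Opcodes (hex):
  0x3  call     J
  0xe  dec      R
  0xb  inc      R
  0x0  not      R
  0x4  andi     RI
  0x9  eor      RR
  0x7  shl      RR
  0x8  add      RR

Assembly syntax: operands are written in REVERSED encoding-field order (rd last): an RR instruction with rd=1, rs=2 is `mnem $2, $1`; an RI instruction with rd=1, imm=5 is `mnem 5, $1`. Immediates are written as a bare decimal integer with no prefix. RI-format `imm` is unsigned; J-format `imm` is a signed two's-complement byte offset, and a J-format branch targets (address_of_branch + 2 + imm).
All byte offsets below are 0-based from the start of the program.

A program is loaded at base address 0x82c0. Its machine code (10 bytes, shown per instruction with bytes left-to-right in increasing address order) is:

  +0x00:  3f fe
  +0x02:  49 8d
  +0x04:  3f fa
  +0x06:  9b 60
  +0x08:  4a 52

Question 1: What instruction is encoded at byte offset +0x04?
call -6

[04] 3f fa → 0x3ffa
  opcode bits[15:12]=0x3: call/J
  [11:0] imm=4090 (s12→-6) = -6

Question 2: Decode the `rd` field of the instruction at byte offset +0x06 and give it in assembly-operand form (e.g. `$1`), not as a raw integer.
[06] 9b 60 → 0x9b60
  top 4b → 0x9 → eor [RR]
  rd: (w>>8)&0xf=0xb → $11
  rs: (w>>4)&0xf=0x6 → $6

$11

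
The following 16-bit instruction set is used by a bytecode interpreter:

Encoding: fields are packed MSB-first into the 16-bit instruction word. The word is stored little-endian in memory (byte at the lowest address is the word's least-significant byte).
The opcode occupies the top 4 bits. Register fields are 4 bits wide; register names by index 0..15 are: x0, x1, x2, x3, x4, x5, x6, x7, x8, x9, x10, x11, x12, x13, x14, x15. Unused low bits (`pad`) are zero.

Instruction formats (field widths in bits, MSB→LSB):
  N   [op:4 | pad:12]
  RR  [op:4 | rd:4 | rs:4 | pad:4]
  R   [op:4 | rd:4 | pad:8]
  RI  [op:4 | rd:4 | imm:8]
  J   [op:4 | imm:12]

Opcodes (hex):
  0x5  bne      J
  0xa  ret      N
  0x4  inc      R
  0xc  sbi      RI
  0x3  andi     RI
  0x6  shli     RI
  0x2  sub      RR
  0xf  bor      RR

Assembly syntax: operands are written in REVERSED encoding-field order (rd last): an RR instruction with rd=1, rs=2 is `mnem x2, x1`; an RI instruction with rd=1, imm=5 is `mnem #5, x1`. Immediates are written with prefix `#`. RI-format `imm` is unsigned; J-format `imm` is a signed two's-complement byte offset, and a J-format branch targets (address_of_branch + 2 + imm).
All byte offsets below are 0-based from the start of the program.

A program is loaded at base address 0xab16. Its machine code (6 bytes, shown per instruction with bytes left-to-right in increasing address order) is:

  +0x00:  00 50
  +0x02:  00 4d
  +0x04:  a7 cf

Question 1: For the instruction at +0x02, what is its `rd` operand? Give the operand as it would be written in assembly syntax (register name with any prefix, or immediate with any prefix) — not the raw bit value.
off 0x02: read 00 4d as little → 0x4d00
  opcode bits[15:12]=0x4: inc/R
  [11:8] rd=13 = x13

x13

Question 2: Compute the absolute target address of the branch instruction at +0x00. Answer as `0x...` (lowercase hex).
0xab18

+0x00: 00 50 ⇒ word 0x5000 (little)
  opcode bits[15:12]=0x5: bne/J
  [11:0] imm=0 = #0
  target = base 0xab16 + off 0x00 + 2 + imm 0 = 0xab18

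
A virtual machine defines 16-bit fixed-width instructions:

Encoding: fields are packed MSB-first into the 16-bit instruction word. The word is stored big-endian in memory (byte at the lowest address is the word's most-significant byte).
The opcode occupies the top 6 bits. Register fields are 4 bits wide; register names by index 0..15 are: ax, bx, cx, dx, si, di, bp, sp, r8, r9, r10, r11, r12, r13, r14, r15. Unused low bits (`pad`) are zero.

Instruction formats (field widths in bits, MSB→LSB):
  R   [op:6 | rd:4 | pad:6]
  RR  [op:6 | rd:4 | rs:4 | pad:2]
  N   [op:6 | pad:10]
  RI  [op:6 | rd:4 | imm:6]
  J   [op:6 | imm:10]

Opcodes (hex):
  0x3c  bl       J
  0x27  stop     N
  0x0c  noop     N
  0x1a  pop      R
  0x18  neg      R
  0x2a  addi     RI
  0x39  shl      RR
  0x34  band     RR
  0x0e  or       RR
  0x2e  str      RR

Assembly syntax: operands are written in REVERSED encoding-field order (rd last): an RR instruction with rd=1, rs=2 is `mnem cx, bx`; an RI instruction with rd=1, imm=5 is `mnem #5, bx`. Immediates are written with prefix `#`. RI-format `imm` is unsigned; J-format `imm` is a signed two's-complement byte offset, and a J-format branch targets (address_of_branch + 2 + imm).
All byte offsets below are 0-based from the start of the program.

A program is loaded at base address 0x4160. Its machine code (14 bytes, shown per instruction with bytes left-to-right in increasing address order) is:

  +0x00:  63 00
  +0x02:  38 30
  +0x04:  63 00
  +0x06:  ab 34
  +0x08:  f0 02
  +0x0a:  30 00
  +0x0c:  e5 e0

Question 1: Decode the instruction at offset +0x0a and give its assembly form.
noop

[0a] 30 00 → 0x3000
  opcode bits[15:10]=0xc: noop/N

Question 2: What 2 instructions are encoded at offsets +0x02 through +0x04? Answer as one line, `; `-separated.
+0x02: 38 30 ⇒ word 0x3830 (big)
  top 6b → 0xe → or [RR]
  [9:6] rd=0 = ax
  [5:2] rs=12 = r12
+0x04: 63 00 ⇒ word 0x6300 (big)
  top 6b → 0x18 → neg [R]
  [9:6] rd=12 = r12

or r12, ax; neg r12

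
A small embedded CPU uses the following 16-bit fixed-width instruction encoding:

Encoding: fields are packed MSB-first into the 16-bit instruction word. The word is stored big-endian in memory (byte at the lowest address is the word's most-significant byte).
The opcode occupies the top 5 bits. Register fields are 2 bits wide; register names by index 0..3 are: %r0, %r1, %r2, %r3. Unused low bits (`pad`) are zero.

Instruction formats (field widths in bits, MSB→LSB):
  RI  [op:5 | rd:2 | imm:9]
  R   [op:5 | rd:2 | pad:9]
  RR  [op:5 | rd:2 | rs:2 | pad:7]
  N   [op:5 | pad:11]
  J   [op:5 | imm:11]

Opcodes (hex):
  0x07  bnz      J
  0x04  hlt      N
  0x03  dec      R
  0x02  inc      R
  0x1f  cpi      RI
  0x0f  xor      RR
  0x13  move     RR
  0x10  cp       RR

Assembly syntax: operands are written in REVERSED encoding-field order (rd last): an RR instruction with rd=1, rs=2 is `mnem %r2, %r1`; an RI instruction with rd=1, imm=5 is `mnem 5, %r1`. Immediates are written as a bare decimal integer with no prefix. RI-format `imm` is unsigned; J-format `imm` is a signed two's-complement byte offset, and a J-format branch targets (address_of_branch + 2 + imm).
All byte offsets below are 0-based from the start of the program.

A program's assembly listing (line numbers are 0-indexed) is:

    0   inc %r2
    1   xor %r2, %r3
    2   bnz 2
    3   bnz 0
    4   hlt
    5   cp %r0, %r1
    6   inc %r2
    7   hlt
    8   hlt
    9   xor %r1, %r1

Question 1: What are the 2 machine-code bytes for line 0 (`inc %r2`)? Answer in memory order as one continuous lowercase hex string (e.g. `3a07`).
L0: inc op=0x2:5|rd=2:2|pad=0:9 ⇒ 0x1400 ⇒ big 14 00

1400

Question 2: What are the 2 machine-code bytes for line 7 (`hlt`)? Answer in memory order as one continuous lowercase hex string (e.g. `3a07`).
7. hlt fields op=0x4:5|pad=0:11 → word 2000h → 20 00

2000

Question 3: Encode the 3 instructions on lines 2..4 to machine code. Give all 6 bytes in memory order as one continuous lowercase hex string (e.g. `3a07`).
L2: bnz op=0x7:5|imm=2:11 ⇒ 0x3802 ⇒ big 38 02
L3: bnz op=0x7:5|imm=0:11 ⇒ 0x3800 ⇒ big 38 00
L4: hlt op=0x4:5|pad=0:11 ⇒ 0x2000 ⇒ big 20 00

380238002000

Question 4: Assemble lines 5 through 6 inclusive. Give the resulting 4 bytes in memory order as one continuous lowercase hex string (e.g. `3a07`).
82001400

L5: cp op=0x10:5|rd=1:2|rs=0:2|pad=0:7 ⇒ 0x8200 ⇒ big 82 00
L6: inc op=0x2:5|rd=2:2|pad=0:9 ⇒ 0x1400 ⇒ big 14 00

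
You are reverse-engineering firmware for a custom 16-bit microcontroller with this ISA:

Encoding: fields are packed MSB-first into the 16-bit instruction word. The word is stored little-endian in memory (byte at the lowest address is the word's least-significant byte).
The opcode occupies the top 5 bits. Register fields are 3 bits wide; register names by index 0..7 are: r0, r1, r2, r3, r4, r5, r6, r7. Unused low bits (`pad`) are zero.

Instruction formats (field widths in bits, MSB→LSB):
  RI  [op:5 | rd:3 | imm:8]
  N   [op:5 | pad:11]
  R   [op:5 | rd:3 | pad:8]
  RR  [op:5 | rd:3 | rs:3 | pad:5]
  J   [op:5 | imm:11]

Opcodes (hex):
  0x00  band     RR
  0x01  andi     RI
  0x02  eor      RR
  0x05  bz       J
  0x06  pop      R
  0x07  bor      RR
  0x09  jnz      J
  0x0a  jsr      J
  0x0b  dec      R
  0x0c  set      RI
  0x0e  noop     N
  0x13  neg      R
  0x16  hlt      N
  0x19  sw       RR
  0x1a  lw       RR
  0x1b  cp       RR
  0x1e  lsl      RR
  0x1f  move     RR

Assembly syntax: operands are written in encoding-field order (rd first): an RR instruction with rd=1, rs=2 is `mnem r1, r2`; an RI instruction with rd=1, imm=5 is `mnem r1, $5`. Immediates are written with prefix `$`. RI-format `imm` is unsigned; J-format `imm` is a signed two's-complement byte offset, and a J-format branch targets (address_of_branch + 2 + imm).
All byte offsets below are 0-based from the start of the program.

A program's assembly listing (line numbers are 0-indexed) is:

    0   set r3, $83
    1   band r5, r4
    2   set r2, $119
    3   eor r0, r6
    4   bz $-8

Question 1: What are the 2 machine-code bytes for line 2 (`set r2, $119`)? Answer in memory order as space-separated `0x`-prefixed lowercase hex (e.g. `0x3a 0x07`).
0x77 0x62

2. set fields op=0xc:5|rd=2:3|imm=119:8 → word 6277h → 77 62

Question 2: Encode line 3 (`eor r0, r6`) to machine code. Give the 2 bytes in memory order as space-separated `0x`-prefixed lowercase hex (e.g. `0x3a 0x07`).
0xc0 0x10

3. eor fields op=0x2:5|rd=0:3|rs=6:3|pad=0:5 → word 10c0h → c0 10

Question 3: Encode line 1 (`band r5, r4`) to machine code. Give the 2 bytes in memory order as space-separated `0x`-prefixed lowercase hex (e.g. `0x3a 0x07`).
1. band fields op=0x0:5|rd=5:3|rs=4:3|pad=0:5 → word 0580h → 80 05

0x80 0x05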